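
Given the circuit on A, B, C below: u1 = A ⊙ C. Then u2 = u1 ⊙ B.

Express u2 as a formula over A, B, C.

u1 = A ⊙ C
u2 = u1 ⊙ B = (A ⊙ C) ⊙ B

(A ⊙ C) ⊙ B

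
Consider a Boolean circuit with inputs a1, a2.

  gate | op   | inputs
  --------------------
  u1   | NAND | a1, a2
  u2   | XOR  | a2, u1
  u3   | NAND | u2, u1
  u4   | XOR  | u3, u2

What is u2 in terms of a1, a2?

a2 XOR (a1 NAND a2)

u1 = a1 NAND a2
u2 = a2 XOR u1 = a2 XOR (a1 NAND a2)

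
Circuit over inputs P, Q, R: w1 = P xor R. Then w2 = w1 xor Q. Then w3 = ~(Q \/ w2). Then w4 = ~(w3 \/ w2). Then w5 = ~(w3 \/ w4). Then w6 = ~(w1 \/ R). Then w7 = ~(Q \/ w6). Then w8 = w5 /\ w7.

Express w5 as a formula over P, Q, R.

w1 = P xor R
w2 = w1 xor Q = (P xor R) xor Q
w3 = ~(Q \/ w2) = ~(Q \/ ((P xor R) xor Q))
w4 = ~(w3 \/ w2) = ~((~(Q \/ ((P xor R) xor Q))) \/ ((P xor R) xor Q))
w5 = ~(w3 \/ w4) = ~((~(Q \/ ((P xor R) xor Q))) \/ (~((~(Q \/ ((P xor R) xor Q))) \/ ((P xor R) xor Q))))

~((~(Q \/ ((P xor R) xor Q))) \/ (~((~(Q \/ ((P xor R) xor Q))) \/ ((P xor R) xor Q))))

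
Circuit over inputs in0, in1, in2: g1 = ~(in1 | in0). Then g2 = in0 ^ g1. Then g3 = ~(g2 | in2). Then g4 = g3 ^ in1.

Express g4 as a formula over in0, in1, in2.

g1 = ~(in1 | in0)
g2 = in0 ^ g1 = in0 ^ (~(in1 | in0))
g3 = ~(g2 | in2) = ~((in0 ^ (~(in1 | in0))) | in2)
g4 = g3 ^ in1 = (~((in0 ^ (~(in1 | in0))) | in2)) ^ in1

(~((in0 ^ (~(in1 | in0))) | in2)) ^ in1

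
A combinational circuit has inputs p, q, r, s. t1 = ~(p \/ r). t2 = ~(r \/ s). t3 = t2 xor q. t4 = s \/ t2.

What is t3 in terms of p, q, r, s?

(~(r \/ s)) xor q

t2 = ~(r \/ s)
t3 = t2 xor q = (~(r \/ s)) xor q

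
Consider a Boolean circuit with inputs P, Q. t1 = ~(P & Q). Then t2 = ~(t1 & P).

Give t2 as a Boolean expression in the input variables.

t1 = ~(P & Q)
t2 = ~(t1 & P) = ~((~(P & Q)) & P)

~((~(P & Q)) & P)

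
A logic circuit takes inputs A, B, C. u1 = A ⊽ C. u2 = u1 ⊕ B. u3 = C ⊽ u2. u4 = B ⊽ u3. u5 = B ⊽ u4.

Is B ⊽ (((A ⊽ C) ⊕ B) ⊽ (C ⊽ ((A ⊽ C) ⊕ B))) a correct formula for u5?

u1 = A ⊽ C
u2 = u1 ⊕ B = (A ⊽ C) ⊕ B
u3 = C ⊽ u2 = C ⊽ ((A ⊽ C) ⊕ B)
u4 = B ⊽ u3 = B ⊽ (C ⊽ ((A ⊽ C) ⊕ B))
u5 = B ⊽ u4 = B ⊽ (B ⊽ (C ⊽ ((A ⊽ C) ⊕ B)))
At A=0, B=0, C=0: circuit gives 0, formula gives 1.

No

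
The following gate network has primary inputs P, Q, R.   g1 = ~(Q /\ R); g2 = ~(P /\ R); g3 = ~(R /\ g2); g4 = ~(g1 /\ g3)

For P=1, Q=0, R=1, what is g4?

0

g1 = ~(0 /\ 1) = 1
g2 = ~(1 /\ 1) = 0
g3 = ~(1 /\ 0) = 1
g4 = ~(1 /\ 1) = 0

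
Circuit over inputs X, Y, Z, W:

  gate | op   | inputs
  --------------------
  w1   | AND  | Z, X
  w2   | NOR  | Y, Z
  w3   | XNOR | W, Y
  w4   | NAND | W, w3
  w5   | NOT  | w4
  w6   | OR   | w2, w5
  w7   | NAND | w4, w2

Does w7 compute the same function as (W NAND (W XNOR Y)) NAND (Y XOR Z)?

w2 = Y NOR Z
w3 = W XNOR Y
w4 = W NAND w3 = W NAND (W XNOR Y)
w7 = w4 NAND w2 = (W NAND (W XNOR Y)) NAND (Y NOR Z)
At X=0, Y=0, Z=0, W=0: circuit gives 0, formula gives 1.

No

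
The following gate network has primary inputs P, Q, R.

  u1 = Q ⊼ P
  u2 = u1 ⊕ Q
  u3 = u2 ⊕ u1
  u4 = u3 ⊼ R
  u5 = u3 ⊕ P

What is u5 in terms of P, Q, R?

(((Q ⊼ P) ⊕ Q) ⊕ (Q ⊼ P)) ⊕ P

u1 = Q ⊼ P
u2 = u1 ⊕ Q = (Q ⊼ P) ⊕ Q
u3 = u2 ⊕ u1 = ((Q ⊼ P) ⊕ Q) ⊕ (Q ⊼ P)
u5 = u3 ⊕ P = (((Q ⊼ P) ⊕ Q) ⊕ (Q ⊼ P)) ⊕ P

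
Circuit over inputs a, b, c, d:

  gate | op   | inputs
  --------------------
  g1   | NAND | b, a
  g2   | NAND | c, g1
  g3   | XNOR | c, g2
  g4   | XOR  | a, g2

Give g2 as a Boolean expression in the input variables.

c NAND (b NAND a)

g1 = b NAND a
g2 = c NAND g1 = c NAND (b NAND a)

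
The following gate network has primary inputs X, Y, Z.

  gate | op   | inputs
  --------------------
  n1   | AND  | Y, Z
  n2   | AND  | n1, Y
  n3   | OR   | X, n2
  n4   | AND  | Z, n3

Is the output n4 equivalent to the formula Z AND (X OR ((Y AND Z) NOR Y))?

No

n1 = Y AND Z
n2 = n1 AND Y = (Y AND Z) AND Y
n3 = X OR n2 = X OR ((Y AND Z) AND Y)
n4 = Z AND n3 = Z AND (X OR ((Y AND Z) AND Y))
At X=0, Y=0, Z=1: circuit gives 0, formula gives 1.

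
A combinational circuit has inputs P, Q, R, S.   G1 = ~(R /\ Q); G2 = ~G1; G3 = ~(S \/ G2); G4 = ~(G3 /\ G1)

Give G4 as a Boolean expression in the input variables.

~((~(S \/ ~(~(R /\ Q)))) /\ (~(R /\ Q)))

G1 = ~(R /\ Q)
G2 = ~G1 = ~(~(R /\ Q))
G3 = ~(S \/ G2) = ~(S \/ ~(~(R /\ Q)))
G4 = ~(G3 /\ G1) = ~((~(S \/ ~(~(R /\ Q)))) /\ (~(R /\ Q)))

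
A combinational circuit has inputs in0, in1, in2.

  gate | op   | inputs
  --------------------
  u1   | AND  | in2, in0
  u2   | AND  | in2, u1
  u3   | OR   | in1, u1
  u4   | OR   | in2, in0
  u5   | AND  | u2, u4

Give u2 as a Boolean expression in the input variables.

in2 AND (in2 AND in0)

u1 = in2 AND in0
u2 = in2 AND u1 = in2 AND (in2 AND in0)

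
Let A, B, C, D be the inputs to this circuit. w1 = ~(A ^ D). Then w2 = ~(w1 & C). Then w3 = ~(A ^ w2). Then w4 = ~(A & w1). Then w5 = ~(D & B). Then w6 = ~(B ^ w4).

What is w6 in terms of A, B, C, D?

~(B ^ (~(A & (~(A ^ D)))))

w1 = ~(A ^ D)
w4 = ~(A & w1) = ~(A & (~(A ^ D)))
w6 = ~(B ^ w4) = ~(B ^ (~(A & (~(A ^ D)))))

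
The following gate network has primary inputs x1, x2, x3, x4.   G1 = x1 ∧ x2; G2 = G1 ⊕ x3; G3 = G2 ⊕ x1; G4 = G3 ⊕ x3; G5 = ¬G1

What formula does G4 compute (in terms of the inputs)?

G1 = x1 ∧ x2
G2 = G1 ⊕ x3 = (x1 ∧ x2) ⊕ x3
G3 = G2 ⊕ x1 = ((x1 ∧ x2) ⊕ x3) ⊕ x1
G4 = G3 ⊕ x3 = (((x1 ∧ x2) ⊕ x3) ⊕ x1) ⊕ x3

(((x1 ∧ x2) ⊕ x3) ⊕ x1) ⊕ x3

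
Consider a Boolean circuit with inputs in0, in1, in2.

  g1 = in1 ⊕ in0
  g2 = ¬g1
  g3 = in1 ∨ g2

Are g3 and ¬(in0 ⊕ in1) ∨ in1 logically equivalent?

Yes

g1 = in1 ⊕ in0
g2 = ¬g1 = ¬(in1 ⊕ in0)
g3 = in1 ∨ g2 = in1 ∨ ¬(in1 ⊕ in0)
At in0=1, in1=0, in2=0: circuit gives 0, formula gives 0.
At in0=0, in1=0, in2=0: circuit gives 1, formula gives 1.
Agrees on all 8 inputs.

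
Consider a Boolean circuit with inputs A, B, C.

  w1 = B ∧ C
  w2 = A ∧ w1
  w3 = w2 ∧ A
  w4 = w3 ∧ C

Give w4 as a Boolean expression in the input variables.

w1 = B ∧ C
w2 = A ∧ w1 = A ∧ (B ∧ C)
w3 = w2 ∧ A = (A ∧ (B ∧ C)) ∧ A
w4 = w3 ∧ C = ((A ∧ (B ∧ C)) ∧ A) ∧ C

((A ∧ (B ∧ C)) ∧ A) ∧ C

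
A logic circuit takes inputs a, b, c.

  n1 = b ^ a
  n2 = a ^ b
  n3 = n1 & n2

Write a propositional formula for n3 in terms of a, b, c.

(b ^ a) & (a ^ b)

n1 = b ^ a
n2 = a ^ b
n3 = n1 & n2 = (b ^ a) & (a ^ b)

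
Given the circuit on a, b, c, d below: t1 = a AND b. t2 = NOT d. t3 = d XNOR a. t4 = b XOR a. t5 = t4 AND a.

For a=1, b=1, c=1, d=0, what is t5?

t4 = 1 XOR 1 = 0
t5 = 0 AND 1 = 0

0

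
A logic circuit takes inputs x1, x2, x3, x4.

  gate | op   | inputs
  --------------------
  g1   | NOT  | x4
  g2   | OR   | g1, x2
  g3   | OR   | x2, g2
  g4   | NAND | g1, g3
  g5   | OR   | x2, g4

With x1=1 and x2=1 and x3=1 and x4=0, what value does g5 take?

g1 = NOT 0 = 1
g2 = 1 OR 1 = 1
g3 = 1 OR 1 = 1
g4 = 1 NAND 1 = 0
g5 = 1 OR 0 = 1

1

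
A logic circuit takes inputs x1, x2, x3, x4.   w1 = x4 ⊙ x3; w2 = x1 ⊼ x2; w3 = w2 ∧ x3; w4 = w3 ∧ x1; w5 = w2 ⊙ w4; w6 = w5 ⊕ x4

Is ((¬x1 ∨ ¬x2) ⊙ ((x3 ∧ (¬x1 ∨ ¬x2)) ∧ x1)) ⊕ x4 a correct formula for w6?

Yes

w2 = x1 ⊼ x2
w3 = w2 ∧ x3 = (x1 ⊼ x2) ∧ x3
w4 = w3 ∧ x1 = ((x1 ⊼ x2) ∧ x3) ∧ x1
w5 = w2 ⊙ w4 = (x1 ⊼ x2) ⊙ (((x1 ⊼ x2) ∧ x3) ∧ x1)
w6 = w5 ⊕ x4 = ((x1 ⊼ x2) ⊙ (((x1 ⊼ x2) ∧ x3) ∧ x1)) ⊕ x4
At x1=0, x2=0, x3=0, x4=0: circuit gives 0, formula gives 0.
At x1=0, x2=0, x3=0, x4=1: circuit gives 1, formula gives 1.
Agrees on all 16 inputs.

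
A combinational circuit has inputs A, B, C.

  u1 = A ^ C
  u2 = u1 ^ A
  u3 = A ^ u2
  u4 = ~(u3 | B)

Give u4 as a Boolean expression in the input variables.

u1 = A ^ C
u2 = u1 ^ A = (A ^ C) ^ A
u3 = A ^ u2 = A ^ ((A ^ C) ^ A)
u4 = ~(u3 | B) = ~((A ^ ((A ^ C) ^ A)) | B)

~((A ^ ((A ^ C) ^ A)) | B)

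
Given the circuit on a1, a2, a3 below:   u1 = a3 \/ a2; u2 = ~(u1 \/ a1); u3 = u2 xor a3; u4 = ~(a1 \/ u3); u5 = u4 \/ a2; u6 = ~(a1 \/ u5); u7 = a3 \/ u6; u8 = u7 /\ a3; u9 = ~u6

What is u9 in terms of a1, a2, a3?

u1 = a3 \/ a2
u2 = ~(u1 \/ a1) = ~((a3 \/ a2) \/ a1)
u3 = u2 xor a3 = (~((a3 \/ a2) \/ a1)) xor a3
u4 = ~(a1 \/ u3) = ~(a1 \/ ((~((a3 \/ a2) \/ a1)) xor a3))
u5 = u4 \/ a2 = (~(a1 \/ ((~((a3 \/ a2) \/ a1)) xor a3))) \/ a2
u6 = ~(a1 \/ u5) = ~(a1 \/ ((~(a1 \/ ((~((a3 \/ a2) \/ a1)) xor a3))) \/ a2))
u9 = ~u6 = ~(~(a1 \/ ((~(a1 \/ ((~((a3 \/ a2) \/ a1)) xor a3))) \/ a2)))

~(~(a1 \/ ((~(a1 \/ ((~((a3 \/ a2) \/ a1)) xor a3))) \/ a2)))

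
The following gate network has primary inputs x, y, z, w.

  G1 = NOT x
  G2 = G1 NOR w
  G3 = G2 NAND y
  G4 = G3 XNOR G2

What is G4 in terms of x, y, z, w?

G1 = NOT x
G2 = G1 NOR w = NOT x NOR w
G3 = G2 NAND y = (NOT x NOR w) NAND y
G4 = G3 XNOR G2 = ((NOT x NOR w) NAND y) XNOR (NOT x NOR w)

((NOT x NOR w) NAND y) XNOR (NOT x NOR w)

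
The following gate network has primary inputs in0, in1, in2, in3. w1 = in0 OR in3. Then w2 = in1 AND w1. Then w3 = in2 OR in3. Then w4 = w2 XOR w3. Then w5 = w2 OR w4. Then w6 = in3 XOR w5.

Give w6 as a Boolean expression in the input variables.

w1 = in0 OR in3
w2 = in1 AND w1 = in1 AND (in0 OR in3)
w3 = in2 OR in3
w4 = w2 XOR w3 = (in1 AND (in0 OR in3)) XOR (in2 OR in3)
w5 = w2 OR w4 = (in1 AND (in0 OR in3)) OR ((in1 AND (in0 OR in3)) XOR (in2 OR in3))
w6 = in3 XOR w5 = in3 XOR ((in1 AND (in0 OR in3)) OR ((in1 AND (in0 OR in3)) XOR (in2 OR in3)))

in3 XOR ((in1 AND (in0 OR in3)) OR ((in1 AND (in0 OR in3)) XOR (in2 OR in3)))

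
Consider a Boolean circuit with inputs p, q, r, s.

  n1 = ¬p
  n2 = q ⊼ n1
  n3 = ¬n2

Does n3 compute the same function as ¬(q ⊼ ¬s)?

No

n1 = ¬p
n2 = q ⊼ n1 = q ⊼ ¬p
n3 = ¬n2 = ¬(q ⊼ ¬p)
At p=0, q=1, r=0, s=1: circuit gives 1, formula gives 0.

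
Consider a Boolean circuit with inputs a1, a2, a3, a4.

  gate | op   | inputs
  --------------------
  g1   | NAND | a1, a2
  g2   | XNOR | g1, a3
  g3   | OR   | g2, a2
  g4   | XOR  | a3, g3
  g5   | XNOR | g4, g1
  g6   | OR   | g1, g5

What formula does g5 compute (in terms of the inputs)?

(a3 XOR (((a1 NAND a2) XNOR a3) OR a2)) XNOR (a1 NAND a2)

g1 = a1 NAND a2
g2 = g1 XNOR a3 = (a1 NAND a2) XNOR a3
g3 = g2 OR a2 = ((a1 NAND a2) XNOR a3) OR a2
g4 = a3 XOR g3 = a3 XOR (((a1 NAND a2) XNOR a3) OR a2)
g5 = g4 XNOR g1 = (a3 XOR (((a1 NAND a2) XNOR a3) OR a2)) XNOR (a1 NAND a2)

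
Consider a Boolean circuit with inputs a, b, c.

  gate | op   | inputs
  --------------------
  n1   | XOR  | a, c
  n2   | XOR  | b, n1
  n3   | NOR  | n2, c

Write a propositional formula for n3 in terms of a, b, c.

n1 = a XOR c
n2 = b XOR n1 = b XOR (a XOR c)
n3 = n2 NOR c = (b XOR (a XOR c)) NOR c

(b XOR (a XOR c)) NOR c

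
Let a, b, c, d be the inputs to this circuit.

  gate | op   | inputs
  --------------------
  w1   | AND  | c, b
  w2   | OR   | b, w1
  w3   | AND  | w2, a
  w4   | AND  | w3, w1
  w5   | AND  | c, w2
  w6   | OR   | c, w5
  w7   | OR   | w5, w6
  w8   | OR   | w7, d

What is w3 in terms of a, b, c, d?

(b OR (c AND b)) AND a

w1 = c AND b
w2 = b OR w1 = b OR (c AND b)
w3 = w2 AND a = (b OR (c AND b)) AND a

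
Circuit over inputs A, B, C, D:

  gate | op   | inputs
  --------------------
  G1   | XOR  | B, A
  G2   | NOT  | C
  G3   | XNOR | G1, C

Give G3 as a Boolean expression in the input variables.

G1 = B XOR A
G3 = G1 XNOR C = (B XOR A) XNOR C

(B XOR A) XNOR C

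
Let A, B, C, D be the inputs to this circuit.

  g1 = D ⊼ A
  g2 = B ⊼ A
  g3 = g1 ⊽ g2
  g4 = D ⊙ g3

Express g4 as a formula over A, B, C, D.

D ⊙ ((D ⊼ A) ⊽ (B ⊼ A))

g1 = D ⊼ A
g2 = B ⊼ A
g3 = g1 ⊽ g2 = (D ⊼ A) ⊽ (B ⊼ A)
g4 = D ⊙ g3 = D ⊙ ((D ⊼ A) ⊽ (B ⊼ A))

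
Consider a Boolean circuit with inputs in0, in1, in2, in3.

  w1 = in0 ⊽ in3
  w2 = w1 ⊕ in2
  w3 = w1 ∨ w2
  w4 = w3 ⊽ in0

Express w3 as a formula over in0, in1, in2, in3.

w1 = in0 ⊽ in3
w2 = w1 ⊕ in2 = (in0 ⊽ in3) ⊕ in2
w3 = w1 ∨ w2 = (in0 ⊽ in3) ∨ ((in0 ⊽ in3) ⊕ in2)

(in0 ⊽ in3) ∨ ((in0 ⊽ in3) ⊕ in2)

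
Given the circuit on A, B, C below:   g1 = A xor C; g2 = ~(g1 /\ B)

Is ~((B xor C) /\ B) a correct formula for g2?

No

g1 = A xor C
g2 = ~(g1 /\ B) = ~((A xor C) /\ B)
At A=0, B=1, C=0: circuit gives 1, formula gives 0.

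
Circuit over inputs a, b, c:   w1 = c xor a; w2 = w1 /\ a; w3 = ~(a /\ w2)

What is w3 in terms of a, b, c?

w1 = c xor a
w2 = w1 /\ a = (c xor a) /\ a
w3 = ~(a /\ w2) = ~(a /\ ((c xor a) /\ a))

~(a /\ ((c xor a) /\ a))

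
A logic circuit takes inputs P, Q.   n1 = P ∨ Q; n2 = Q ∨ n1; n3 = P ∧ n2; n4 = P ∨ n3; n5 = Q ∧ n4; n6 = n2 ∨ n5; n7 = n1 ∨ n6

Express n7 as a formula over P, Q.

(P ∨ Q) ∨ ((Q ∨ (P ∨ Q)) ∨ (Q ∧ (P ∨ (P ∧ (Q ∨ (P ∨ Q))))))

n1 = P ∨ Q
n2 = Q ∨ n1 = Q ∨ (P ∨ Q)
n3 = P ∧ n2 = P ∧ (Q ∨ (P ∨ Q))
n4 = P ∨ n3 = P ∨ (P ∧ (Q ∨ (P ∨ Q)))
n5 = Q ∧ n4 = Q ∧ (P ∨ (P ∧ (Q ∨ (P ∨ Q))))
n6 = n2 ∨ n5 = (Q ∨ (P ∨ Q)) ∨ (Q ∧ (P ∨ (P ∧ (Q ∨ (P ∨ Q)))))
n7 = n1 ∨ n6 = (P ∨ Q) ∨ ((Q ∨ (P ∨ Q)) ∨ (Q ∧ (P ∨ (P ∧ (Q ∨ (P ∨ Q))))))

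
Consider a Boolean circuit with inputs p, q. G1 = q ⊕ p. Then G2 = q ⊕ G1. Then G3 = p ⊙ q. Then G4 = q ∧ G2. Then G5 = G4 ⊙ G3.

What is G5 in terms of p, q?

(q ∧ (q ⊕ (q ⊕ p))) ⊙ (p ⊙ q)

G1 = q ⊕ p
G2 = q ⊕ G1 = q ⊕ (q ⊕ p)
G3 = p ⊙ q
G4 = q ∧ G2 = q ∧ (q ⊕ (q ⊕ p))
G5 = G4 ⊙ G3 = (q ∧ (q ⊕ (q ⊕ p))) ⊙ (p ⊙ q)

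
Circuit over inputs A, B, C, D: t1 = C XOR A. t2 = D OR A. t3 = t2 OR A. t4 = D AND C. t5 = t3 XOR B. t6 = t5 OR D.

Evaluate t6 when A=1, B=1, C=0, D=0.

t2 = 0 OR 1 = 1
t3 = 1 OR 1 = 1
t5 = 1 XOR 1 = 0
t6 = 0 OR 0 = 0

0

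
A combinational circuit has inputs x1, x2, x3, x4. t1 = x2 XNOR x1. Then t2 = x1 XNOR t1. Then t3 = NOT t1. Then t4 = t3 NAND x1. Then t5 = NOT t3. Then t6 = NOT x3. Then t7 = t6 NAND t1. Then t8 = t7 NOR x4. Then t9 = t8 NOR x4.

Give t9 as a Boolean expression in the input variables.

((NOT x3 NAND (x2 XNOR x1)) NOR x4) NOR x4

t1 = x2 XNOR x1
t6 = NOT x3
t7 = t6 NAND t1 = NOT x3 NAND (x2 XNOR x1)
t8 = t7 NOR x4 = (NOT x3 NAND (x2 XNOR x1)) NOR x4
t9 = t8 NOR x4 = ((NOT x3 NAND (x2 XNOR x1)) NOR x4) NOR x4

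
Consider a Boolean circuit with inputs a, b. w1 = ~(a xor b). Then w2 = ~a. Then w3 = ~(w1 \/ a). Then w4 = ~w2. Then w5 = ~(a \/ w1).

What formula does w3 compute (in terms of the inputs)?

~((~(a xor b)) \/ a)

w1 = ~(a xor b)
w3 = ~(w1 \/ a) = ~((~(a xor b)) \/ a)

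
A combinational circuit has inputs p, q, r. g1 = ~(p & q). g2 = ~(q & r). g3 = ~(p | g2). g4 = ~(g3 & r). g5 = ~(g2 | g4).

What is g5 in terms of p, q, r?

~((~(q & r)) | (~((~(p | (~(q & r)))) & r)))

g2 = ~(q & r)
g3 = ~(p | g2) = ~(p | (~(q & r)))
g4 = ~(g3 & r) = ~((~(p | (~(q & r)))) & r)
g5 = ~(g2 | g4) = ~((~(q & r)) | (~((~(p | (~(q & r)))) & r)))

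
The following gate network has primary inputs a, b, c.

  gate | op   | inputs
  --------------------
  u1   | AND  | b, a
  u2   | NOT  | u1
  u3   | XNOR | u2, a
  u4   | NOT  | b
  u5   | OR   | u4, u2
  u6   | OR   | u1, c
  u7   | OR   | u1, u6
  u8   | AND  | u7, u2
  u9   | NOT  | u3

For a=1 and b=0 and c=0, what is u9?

u1 = 0 AND 1 = 0
u2 = NOT 0 = 1
u3 = 1 XNOR 1 = 1
u9 = NOT 1 = 0

0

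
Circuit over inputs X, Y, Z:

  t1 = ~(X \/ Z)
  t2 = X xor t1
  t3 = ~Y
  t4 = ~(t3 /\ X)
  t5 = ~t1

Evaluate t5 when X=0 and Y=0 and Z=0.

t1 = ~(0 \/ 0) = 1
t5 = ~1 = 0

0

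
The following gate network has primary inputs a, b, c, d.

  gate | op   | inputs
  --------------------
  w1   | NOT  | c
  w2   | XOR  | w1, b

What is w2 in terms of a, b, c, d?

w1 = NOT c
w2 = w1 XOR b = NOT c XOR b

NOT c XOR b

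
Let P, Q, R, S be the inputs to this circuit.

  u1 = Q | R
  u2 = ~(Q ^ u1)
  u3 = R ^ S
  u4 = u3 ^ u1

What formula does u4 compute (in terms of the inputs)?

u1 = Q | R
u3 = R ^ S
u4 = u3 ^ u1 = (R ^ S) ^ (Q | R)

(R ^ S) ^ (Q | R)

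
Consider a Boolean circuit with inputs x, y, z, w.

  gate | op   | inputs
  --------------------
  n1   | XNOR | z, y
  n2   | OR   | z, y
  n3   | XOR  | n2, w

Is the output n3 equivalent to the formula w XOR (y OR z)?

n2 = z OR y
n3 = n2 XOR w = (z OR y) XOR w
At x=0, y=0, z=0, w=0: circuit gives 0, formula gives 0.
At x=0, y=0, z=0, w=1: circuit gives 1, formula gives 1.
Agrees on all 16 inputs.

Yes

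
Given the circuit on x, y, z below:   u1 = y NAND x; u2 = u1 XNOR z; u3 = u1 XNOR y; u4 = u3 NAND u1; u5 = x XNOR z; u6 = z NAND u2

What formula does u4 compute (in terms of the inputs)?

((y NAND x) XNOR y) NAND (y NAND x)

u1 = y NAND x
u3 = u1 XNOR y = (y NAND x) XNOR y
u4 = u3 NAND u1 = ((y NAND x) XNOR y) NAND (y NAND x)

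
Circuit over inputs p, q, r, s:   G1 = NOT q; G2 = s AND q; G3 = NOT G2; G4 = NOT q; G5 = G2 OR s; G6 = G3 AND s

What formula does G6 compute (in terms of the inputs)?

G2 = s AND q
G3 = NOT G2 = NOT (s AND q)
G6 = G3 AND s = NOT (s AND q) AND s

NOT (s AND q) AND s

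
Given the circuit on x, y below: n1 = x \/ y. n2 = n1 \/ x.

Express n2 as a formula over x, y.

n1 = x \/ y
n2 = n1 \/ x = (x \/ y) \/ x

(x \/ y) \/ x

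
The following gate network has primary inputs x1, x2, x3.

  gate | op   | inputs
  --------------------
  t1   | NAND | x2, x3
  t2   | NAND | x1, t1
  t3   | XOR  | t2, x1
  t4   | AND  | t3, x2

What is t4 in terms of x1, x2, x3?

t1 = x2 NAND x3
t2 = x1 NAND t1 = x1 NAND (x2 NAND x3)
t3 = t2 XOR x1 = (x1 NAND (x2 NAND x3)) XOR x1
t4 = t3 AND x2 = ((x1 NAND (x2 NAND x3)) XOR x1) AND x2

((x1 NAND (x2 NAND x3)) XOR x1) AND x2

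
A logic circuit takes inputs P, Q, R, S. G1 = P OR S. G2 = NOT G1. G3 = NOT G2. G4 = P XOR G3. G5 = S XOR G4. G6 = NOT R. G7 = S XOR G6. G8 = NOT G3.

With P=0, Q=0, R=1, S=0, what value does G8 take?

1

G1 = 0 OR 0 = 0
G2 = NOT 0 = 1
G3 = NOT 1 = 0
G8 = NOT 0 = 1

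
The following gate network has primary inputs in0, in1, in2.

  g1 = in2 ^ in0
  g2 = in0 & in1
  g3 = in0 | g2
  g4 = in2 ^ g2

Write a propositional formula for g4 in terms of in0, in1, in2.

in2 ^ (in0 & in1)

g2 = in0 & in1
g4 = in2 ^ g2 = in2 ^ (in0 & in1)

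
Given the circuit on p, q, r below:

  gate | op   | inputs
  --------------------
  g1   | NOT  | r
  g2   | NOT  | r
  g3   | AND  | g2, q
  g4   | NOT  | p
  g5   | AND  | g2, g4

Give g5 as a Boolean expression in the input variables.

g2 = NOT r
g4 = NOT p
g5 = g2 AND g4 = NOT r AND NOT p

NOT r AND NOT p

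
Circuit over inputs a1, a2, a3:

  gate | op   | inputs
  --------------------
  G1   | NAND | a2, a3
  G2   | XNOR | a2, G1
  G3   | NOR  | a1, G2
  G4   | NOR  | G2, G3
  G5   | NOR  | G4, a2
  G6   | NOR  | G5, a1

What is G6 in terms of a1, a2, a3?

G1 = a2 NAND a3
G2 = a2 XNOR G1 = a2 XNOR (a2 NAND a3)
G3 = a1 NOR G2 = a1 NOR (a2 XNOR (a2 NAND a3))
G4 = G2 NOR G3 = (a2 XNOR (a2 NAND a3)) NOR (a1 NOR (a2 XNOR (a2 NAND a3)))
G5 = G4 NOR a2 = ((a2 XNOR (a2 NAND a3)) NOR (a1 NOR (a2 XNOR (a2 NAND a3)))) NOR a2
G6 = G5 NOR a1 = (((a2 XNOR (a2 NAND a3)) NOR (a1 NOR (a2 XNOR (a2 NAND a3)))) NOR a2) NOR a1

(((a2 XNOR (a2 NAND a3)) NOR (a1 NOR (a2 XNOR (a2 NAND a3)))) NOR a2) NOR a1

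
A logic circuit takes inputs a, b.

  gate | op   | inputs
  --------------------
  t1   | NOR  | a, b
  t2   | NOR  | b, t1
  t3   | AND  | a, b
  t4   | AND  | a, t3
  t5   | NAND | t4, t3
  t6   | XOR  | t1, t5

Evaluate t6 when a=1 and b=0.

1

t1 = 1 NOR 0 = 0
t3 = 1 AND 0 = 0
t4 = 1 AND 0 = 0
t5 = 0 NAND 0 = 1
t6 = 0 XOR 1 = 1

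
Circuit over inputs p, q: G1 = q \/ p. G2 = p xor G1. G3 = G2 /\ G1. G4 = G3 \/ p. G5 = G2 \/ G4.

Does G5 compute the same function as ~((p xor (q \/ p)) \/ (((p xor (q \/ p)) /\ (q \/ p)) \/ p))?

No

G1 = q \/ p
G2 = p xor G1 = p xor (q \/ p)
G3 = G2 /\ G1 = (p xor (q \/ p)) /\ (q \/ p)
G4 = G3 \/ p = ((p xor (q \/ p)) /\ (q \/ p)) \/ p
G5 = G2 \/ G4 = (p xor (q \/ p)) \/ (((p xor (q \/ p)) /\ (q \/ p)) \/ p)
At p=0, q=0: circuit gives 0, formula gives 1.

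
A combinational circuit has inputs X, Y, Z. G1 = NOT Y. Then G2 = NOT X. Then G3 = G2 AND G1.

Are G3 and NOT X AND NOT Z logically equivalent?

No

G1 = NOT Y
G2 = NOT X
G3 = G2 AND G1 = NOT X AND NOT Y
At X=0, Y=0, Z=1: circuit gives 1, formula gives 0.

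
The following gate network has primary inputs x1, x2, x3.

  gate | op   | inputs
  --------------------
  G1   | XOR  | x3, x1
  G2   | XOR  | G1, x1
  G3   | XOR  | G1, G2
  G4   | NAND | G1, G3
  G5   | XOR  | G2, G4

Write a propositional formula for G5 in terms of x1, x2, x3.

((x3 XOR x1) XOR x1) XOR ((x3 XOR x1) NAND ((x3 XOR x1) XOR ((x3 XOR x1) XOR x1)))

G1 = x3 XOR x1
G2 = G1 XOR x1 = (x3 XOR x1) XOR x1
G3 = G1 XOR G2 = (x3 XOR x1) XOR ((x3 XOR x1) XOR x1)
G4 = G1 NAND G3 = (x3 XOR x1) NAND ((x3 XOR x1) XOR ((x3 XOR x1) XOR x1))
G5 = G2 XOR G4 = ((x3 XOR x1) XOR x1) XOR ((x3 XOR x1) NAND ((x3 XOR x1) XOR ((x3 XOR x1) XOR x1)))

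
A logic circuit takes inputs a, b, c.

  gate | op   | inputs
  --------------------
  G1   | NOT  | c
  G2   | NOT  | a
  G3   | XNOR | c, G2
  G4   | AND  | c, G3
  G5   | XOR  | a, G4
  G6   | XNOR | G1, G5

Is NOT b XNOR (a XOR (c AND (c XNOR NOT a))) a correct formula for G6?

No

G1 = NOT c
G2 = NOT a
G3 = c XNOR G2 = c XNOR NOT a
G4 = c AND G3 = c AND (c XNOR NOT a)
G5 = a XOR G4 = a XOR (c AND (c XNOR NOT a))
G6 = G1 XNOR G5 = NOT c XNOR (a XOR (c AND (c XNOR NOT a)))
At a=0, b=0, c=1: circuit gives 0, formula gives 1.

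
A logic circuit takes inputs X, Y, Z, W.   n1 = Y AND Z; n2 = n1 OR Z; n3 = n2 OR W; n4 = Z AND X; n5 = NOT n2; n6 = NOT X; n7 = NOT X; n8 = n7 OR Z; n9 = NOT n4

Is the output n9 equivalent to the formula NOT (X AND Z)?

Yes

n4 = Z AND X
n9 = NOT n4 = NOT (Z AND X)
At X=1, Y=0, Z=1, W=0: circuit gives 0, formula gives 0.
At X=0, Y=0, Z=0, W=0: circuit gives 1, formula gives 1.
Agrees on all 16 inputs.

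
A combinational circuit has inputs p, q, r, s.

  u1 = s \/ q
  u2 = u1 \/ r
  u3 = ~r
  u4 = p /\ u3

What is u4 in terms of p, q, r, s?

p /\ ~r

u3 = ~r
u4 = p /\ u3 = p /\ ~r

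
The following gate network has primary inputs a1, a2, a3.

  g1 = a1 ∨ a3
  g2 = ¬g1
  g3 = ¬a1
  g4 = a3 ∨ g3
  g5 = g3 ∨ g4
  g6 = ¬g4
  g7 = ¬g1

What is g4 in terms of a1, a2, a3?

a3 ∨ ¬a1

g3 = ¬a1
g4 = a3 ∨ g3 = a3 ∨ ¬a1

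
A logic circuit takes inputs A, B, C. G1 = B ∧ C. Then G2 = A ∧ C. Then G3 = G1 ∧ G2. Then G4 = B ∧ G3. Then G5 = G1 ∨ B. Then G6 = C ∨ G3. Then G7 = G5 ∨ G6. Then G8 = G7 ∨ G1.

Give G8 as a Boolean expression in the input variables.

(((B ∧ C) ∨ B) ∨ (C ∨ ((B ∧ C) ∧ (A ∧ C)))) ∨ (B ∧ C)

G1 = B ∧ C
G2 = A ∧ C
G3 = G1 ∧ G2 = (B ∧ C) ∧ (A ∧ C)
G5 = G1 ∨ B = (B ∧ C) ∨ B
G6 = C ∨ G3 = C ∨ ((B ∧ C) ∧ (A ∧ C))
G7 = G5 ∨ G6 = ((B ∧ C) ∨ B) ∨ (C ∨ ((B ∧ C) ∧ (A ∧ C)))
G8 = G7 ∨ G1 = (((B ∧ C) ∨ B) ∨ (C ∨ ((B ∧ C) ∧ (A ∧ C)))) ∨ (B ∧ C)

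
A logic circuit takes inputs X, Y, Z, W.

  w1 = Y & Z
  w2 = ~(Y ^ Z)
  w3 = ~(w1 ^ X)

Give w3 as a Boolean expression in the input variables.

~((Y & Z) ^ X)

w1 = Y & Z
w3 = ~(w1 ^ X) = ~((Y & Z) ^ X)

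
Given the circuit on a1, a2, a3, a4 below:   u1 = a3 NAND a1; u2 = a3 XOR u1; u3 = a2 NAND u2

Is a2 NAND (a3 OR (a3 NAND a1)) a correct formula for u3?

u1 = a3 NAND a1
u2 = a3 XOR u1 = a3 XOR (a3 NAND a1)
u3 = a2 NAND u2 = a2 NAND (a3 XOR (a3 NAND a1))
At a1=0, a2=1, a3=1, a4=0: circuit gives 1, formula gives 0.

No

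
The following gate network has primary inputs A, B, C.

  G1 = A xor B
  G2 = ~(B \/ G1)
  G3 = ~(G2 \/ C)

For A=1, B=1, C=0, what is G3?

G1 = 1 xor 1 = 0
G2 = ~(1 \/ 0) = 0
G3 = ~(0 \/ 0) = 1

1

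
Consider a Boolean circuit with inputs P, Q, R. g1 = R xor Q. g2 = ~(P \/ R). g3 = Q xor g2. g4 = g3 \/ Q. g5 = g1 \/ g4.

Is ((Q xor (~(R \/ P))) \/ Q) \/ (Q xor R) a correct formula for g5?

g1 = R xor Q
g2 = ~(P \/ R)
g3 = Q xor g2 = Q xor (~(P \/ R))
g4 = g3 \/ Q = (Q xor (~(P \/ R))) \/ Q
g5 = g1 \/ g4 = (R xor Q) \/ ((Q xor (~(P \/ R))) \/ Q)
At P=1, Q=0, R=0: circuit gives 0, formula gives 0.
At P=0, Q=0, R=0: circuit gives 1, formula gives 1.
Agrees on all 8 inputs.

Yes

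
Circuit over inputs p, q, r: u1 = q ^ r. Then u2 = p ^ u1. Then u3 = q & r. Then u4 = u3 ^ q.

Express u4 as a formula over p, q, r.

u3 = q & r
u4 = u3 ^ q = (q & r) ^ q

(q & r) ^ q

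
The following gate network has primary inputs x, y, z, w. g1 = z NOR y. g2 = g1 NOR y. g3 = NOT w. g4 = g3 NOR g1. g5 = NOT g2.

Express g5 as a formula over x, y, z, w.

g1 = z NOR y
g2 = g1 NOR y = (z NOR y) NOR y
g5 = NOT g2 = NOT ((z NOR y) NOR y)

NOT ((z NOR y) NOR y)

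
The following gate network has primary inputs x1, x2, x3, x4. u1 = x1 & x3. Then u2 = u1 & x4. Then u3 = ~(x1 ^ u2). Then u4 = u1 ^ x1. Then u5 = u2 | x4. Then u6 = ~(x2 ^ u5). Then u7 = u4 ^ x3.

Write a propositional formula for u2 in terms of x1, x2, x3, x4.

u1 = x1 & x3
u2 = u1 & x4 = (x1 & x3) & x4

(x1 & x3) & x4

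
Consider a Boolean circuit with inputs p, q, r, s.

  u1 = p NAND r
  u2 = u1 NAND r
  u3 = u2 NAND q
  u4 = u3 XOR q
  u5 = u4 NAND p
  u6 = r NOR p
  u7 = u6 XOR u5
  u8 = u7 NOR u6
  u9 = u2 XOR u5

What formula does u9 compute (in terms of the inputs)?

u1 = p NAND r
u2 = u1 NAND r = (p NAND r) NAND r
u3 = u2 NAND q = ((p NAND r) NAND r) NAND q
u4 = u3 XOR q = (((p NAND r) NAND r) NAND q) XOR q
u5 = u4 NAND p = ((((p NAND r) NAND r) NAND q) XOR q) NAND p
u9 = u2 XOR u5 = ((p NAND r) NAND r) XOR (((((p NAND r) NAND r) NAND q) XOR q) NAND p)

((p NAND r) NAND r) XOR (((((p NAND r) NAND r) NAND q) XOR q) NAND p)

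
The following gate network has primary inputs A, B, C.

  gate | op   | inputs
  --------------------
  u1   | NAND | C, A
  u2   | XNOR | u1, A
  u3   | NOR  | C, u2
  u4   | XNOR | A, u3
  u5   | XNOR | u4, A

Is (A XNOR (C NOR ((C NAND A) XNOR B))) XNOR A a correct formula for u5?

No

u1 = C NAND A
u2 = u1 XNOR A = (C NAND A) XNOR A
u3 = C NOR u2 = C NOR ((C NAND A) XNOR A)
u4 = A XNOR u3 = A XNOR (C NOR ((C NAND A) XNOR A))
u5 = u4 XNOR A = (A XNOR (C NOR ((C NAND A) XNOR A))) XNOR A
At A=0, B=1, C=0: circuit gives 1, formula gives 0.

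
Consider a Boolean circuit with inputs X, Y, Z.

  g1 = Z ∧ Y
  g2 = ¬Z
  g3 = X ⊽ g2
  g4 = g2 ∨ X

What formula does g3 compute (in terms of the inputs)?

g2 = ¬Z
g3 = X ⊽ g2 = X ⊽ ¬Z

X ⊽ ¬Z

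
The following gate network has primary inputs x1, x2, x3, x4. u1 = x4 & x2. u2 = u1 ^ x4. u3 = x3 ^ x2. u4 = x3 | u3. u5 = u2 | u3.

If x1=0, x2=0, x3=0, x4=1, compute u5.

1

u1 = 1 & 0 = 0
u2 = 0 ^ 1 = 1
u3 = 0 ^ 0 = 0
u5 = 1 | 0 = 1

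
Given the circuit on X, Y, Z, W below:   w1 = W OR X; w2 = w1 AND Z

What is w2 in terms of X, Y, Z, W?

w1 = W OR X
w2 = w1 AND Z = (W OR X) AND Z

(W OR X) AND Z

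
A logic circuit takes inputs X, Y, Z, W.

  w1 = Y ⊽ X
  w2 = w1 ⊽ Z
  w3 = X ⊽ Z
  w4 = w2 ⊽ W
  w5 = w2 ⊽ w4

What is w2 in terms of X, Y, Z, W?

(Y ⊽ X) ⊽ Z

w1 = Y ⊽ X
w2 = w1 ⊽ Z = (Y ⊽ X) ⊽ Z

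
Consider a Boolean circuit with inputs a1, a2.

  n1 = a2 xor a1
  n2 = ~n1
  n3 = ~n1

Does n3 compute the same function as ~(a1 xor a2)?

Yes

n1 = a2 xor a1
n3 = ~n1 = ~(a2 xor a1)
At a1=0, a2=1: circuit gives 0, formula gives 0.
At a1=0, a2=0: circuit gives 1, formula gives 1.
Agrees on all 4 inputs.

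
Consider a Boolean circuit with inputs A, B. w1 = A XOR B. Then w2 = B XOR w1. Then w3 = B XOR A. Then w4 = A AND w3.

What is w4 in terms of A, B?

A AND (B XOR A)

w3 = B XOR A
w4 = A AND w3 = A AND (B XOR A)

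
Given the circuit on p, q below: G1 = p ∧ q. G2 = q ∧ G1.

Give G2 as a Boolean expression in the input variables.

G1 = p ∧ q
G2 = q ∧ G1 = q ∧ (p ∧ q)

q ∧ (p ∧ q)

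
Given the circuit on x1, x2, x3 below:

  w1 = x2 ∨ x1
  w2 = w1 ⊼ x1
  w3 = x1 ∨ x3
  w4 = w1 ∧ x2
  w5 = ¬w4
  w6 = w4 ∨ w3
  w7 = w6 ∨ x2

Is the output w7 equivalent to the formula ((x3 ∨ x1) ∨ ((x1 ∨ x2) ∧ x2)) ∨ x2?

w1 = x2 ∨ x1
w3 = x1 ∨ x3
w4 = w1 ∧ x2 = (x2 ∨ x1) ∧ x2
w6 = w4 ∨ w3 = ((x2 ∨ x1) ∧ x2) ∨ (x1 ∨ x3)
w7 = w6 ∨ x2 = (((x2 ∨ x1) ∧ x2) ∨ (x1 ∨ x3)) ∨ x2
At x1=0, x2=0, x3=0: circuit gives 0, formula gives 0.
At x1=0, x2=0, x3=1: circuit gives 1, formula gives 1.
Agrees on all 8 inputs.

Yes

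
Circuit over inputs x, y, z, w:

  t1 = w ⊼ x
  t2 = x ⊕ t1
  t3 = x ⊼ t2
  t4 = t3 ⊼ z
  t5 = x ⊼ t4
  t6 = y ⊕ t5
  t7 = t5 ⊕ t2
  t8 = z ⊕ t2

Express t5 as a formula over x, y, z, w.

t1 = w ⊼ x
t2 = x ⊕ t1 = x ⊕ (w ⊼ x)
t3 = x ⊼ t2 = x ⊼ (x ⊕ (w ⊼ x))
t4 = t3 ⊼ z = (x ⊼ (x ⊕ (w ⊼ x))) ⊼ z
t5 = x ⊼ t4 = x ⊼ ((x ⊼ (x ⊕ (w ⊼ x))) ⊼ z)

x ⊼ ((x ⊼ (x ⊕ (w ⊼ x))) ⊼ z)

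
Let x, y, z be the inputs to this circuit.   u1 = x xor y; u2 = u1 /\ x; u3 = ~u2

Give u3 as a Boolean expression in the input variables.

u1 = x xor y
u2 = u1 /\ x = (x xor y) /\ x
u3 = ~u2 = ~((x xor y) /\ x)

~((x xor y) /\ x)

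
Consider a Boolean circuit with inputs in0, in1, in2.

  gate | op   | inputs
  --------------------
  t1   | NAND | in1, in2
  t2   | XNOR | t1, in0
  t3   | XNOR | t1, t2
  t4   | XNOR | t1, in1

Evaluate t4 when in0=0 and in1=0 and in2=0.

0

t1 = 0 NAND 0 = 1
t4 = 1 XNOR 0 = 0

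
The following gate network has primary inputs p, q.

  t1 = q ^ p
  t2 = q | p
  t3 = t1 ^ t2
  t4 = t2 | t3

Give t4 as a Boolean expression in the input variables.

t1 = q ^ p
t2 = q | p
t3 = t1 ^ t2 = (q ^ p) ^ (q | p)
t4 = t2 | t3 = (q | p) | ((q ^ p) ^ (q | p))

(q | p) | ((q ^ p) ^ (q | p))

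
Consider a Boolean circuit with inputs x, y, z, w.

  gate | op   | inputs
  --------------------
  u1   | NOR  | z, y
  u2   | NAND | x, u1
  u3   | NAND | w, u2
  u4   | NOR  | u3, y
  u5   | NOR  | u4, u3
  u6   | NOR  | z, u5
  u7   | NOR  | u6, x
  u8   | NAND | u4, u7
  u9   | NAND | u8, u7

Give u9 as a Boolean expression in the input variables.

u1 = z NOR y
u2 = x NAND u1 = x NAND (z NOR y)
u3 = w NAND u2 = w NAND (x NAND (z NOR y))
u4 = u3 NOR y = (w NAND (x NAND (z NOR y))) NOR y
u5 = u4 NOR u3 = ((w NAND (x NAND (z NOR y))) NOR y) NOR (w NAND (x NAND (z NOR y)))
u6 = z NOR u5 = z NOR (((w NAND (x NAND (z NOR y))) NOR y) NOR (w NAND (x NAND (z NOR y))))
u7 = u6 NOR x = (z NOR (((w NAND (x NAND (z NOR y))) NOR y) NOR (w NAND (x NAND (z NOR y))))) NOR x
u8 = u4 NAND u7 = ((w NAND (x NAND (z NOR y))) NOR y) NAND ((z NOR (((w NAND (x NAND (z NOR y))) NOR y) NOR (w NAND (x NAND (z NOR y))))) NOR x)
u9 = u8 NAND u7 = (((w NAND (x NAND (z NOR y))) NOR y) NAND ((z NOR (((w NAND (x NAND (z NOR y))) NOR y) NOR (w NAND (x NAND (z NOR y))))) NOR x)) NAND ((z NOR (((w NAND (x NAND (z NOR y))) NOR y) NOR (w NAND (x NAND (z NOR y))))) NOR x)

(((w NAND (x NAND (z NOR y))) NOR y) NAND ((z NOR (((w NAND (x NAND (z NOR y))) NOR y) NOR (w NAND (x NAND (z NOR y))))) NOR x)) NAND ((z NOR (((w NAND (x NAND (z NOR y))) NOR y) NOR (w NAND (x NAND (z NOR y))))) NOR x)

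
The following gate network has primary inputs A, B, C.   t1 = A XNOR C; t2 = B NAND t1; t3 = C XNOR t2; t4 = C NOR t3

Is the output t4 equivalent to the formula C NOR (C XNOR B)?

t1 = A XNOR C
t2 = B NAND t1 = B NAND (A XNOR C)
t3 = C XNOR t2 = C XNOR (B NAND (A XNOR C))
t4 = C NOR t3 = C NOR (C XNOR (B NAND (A XNOR C)))
At A=0, B=0, C=0: circuit gives 1, formula gives 0.

No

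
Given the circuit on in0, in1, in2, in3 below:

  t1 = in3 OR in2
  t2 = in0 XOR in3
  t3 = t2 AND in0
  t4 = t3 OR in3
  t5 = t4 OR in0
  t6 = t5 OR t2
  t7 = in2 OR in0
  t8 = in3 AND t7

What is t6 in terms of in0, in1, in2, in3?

t2 = in0 XOR in3
t3 = t2 AND in0 = (in0 XOR in3) AND in0
t4 = t3 OR in3 = ((in0 XOR in3) AND in0) OR in3
t5 = t4 OR in0 = (((in0 XOR in3) AND in0) OR in3) OR in0
t6 = t5 OR t2 = ((((in0 XOR in3) AND in0) OR in3) OR in0) OR (in0 XOR in3)

((((in0 XOR in3) AND in0) OR in3) OR in0) OR (in0 XOR in3)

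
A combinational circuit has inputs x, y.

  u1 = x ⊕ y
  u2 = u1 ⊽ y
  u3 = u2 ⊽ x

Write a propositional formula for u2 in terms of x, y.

(x ⊕ y) ⊽ y

u1 = x ⊕ y
u2 = u1 ⊽ y = (x ⊕ y) ⊽ y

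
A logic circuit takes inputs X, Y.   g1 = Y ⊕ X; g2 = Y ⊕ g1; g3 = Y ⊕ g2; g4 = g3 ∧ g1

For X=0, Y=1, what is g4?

1

g1 = 1 ⊕ 0 = 1
g2 = 1 ⊕ 1 = 0
g3 = 1 ⊕ 0 = 1
g4 = 1 ∧ 1 = 1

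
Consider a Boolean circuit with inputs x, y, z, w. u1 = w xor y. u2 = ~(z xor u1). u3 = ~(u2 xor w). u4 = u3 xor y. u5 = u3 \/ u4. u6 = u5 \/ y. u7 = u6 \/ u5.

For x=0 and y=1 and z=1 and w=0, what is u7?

1

u1 = 0 xor 1 = 1
u2 = ~(1 xor 1) = 1
u3 = ~(1 xor 0) = 0
u4 = 0 xor 1 = 1
u5 = 0 \/ 1 = 1
u6 = 1 \/ 1 = 1
u7 = 1 \/ 1 = 1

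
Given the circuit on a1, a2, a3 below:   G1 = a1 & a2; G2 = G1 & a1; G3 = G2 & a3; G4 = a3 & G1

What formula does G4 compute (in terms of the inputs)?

a3 & (a1 & a2)

G1 = a1 & a2
G4 = a3 & G1 = a3 & (a1 & a2)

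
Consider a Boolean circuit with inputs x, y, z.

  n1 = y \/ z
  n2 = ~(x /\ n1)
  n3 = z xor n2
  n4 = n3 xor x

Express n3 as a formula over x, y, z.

z xor (~(x /\ (y \/ z)))

n1 = y \/ z
n2 = ~(x /\ n1) = ~(x /\ (y \/ z))
n3 = z xor n2 = z xor (~(x /\ (y \/ z)))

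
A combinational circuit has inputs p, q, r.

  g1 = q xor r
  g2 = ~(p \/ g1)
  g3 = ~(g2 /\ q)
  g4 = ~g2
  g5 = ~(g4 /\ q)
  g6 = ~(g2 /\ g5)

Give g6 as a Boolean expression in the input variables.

~((~(p \/ (q xor r))) /\ (~(~(~(p \/ (q xor r))) /\ q)))

g1 = q xor r
g2 = ~(p \/ g1) = ~(p \/ (q xor r))
g4 = ~g2 = ~(~(p \/ (q xor r)))
g5 = ~(g4 /\ q) = ~(~(~(p \/ (q xor r))) /\ q)
g6 = ~(g2 /\ g5) = ~((~(p \/ (q xor r))) /\ (~(~(~(p \/ (q xor r))) /\ q)))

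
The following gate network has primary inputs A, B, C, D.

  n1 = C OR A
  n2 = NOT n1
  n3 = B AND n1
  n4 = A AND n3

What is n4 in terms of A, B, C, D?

A AND (B AND (C OR A))

n1 = C OR A
n3 = B AND n1 = B AND (C OR A)
n4 = A AND n3 = A AND (B AND (C OR A))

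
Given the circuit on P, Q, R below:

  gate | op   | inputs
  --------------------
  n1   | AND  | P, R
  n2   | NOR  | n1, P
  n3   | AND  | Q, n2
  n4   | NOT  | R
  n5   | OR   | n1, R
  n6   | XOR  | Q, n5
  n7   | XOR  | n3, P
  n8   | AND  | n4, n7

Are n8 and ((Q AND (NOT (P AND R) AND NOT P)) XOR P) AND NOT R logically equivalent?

n1 = P AND R
n2 = n1 NOR P = (P AND R) NOR P
n3 = Q AND n2 = Q AND ((P AND R) NOR P)
n4 = NOT R
n7 = n3 XOR P = (Q AND ((P AND R) NOR P)) XOR P
n8 = n4 AND n7 = NOT R AND ((Q AND ((P AND R) NOR P)) XOR P)
At P=0, Q=0, R=0: circuit gives 0, formula gives 0.
At P=0, Q=1, R=0: circuit gives 1, formula gives 1.
Agrees on all 8 inputs.

Yes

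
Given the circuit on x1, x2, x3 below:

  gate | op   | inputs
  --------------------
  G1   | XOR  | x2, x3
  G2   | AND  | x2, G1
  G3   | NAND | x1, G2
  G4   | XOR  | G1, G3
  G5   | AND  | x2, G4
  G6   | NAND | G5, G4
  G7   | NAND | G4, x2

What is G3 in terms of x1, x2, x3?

x1 NAND (x2 AND (x2 XOR x3))

G1 = x2 XOR x3
G2 = x2 AND G1 = x2 AND (x2 XOR x3)
G3 = x1 NAND G2 = x1 NAND (x2 AND (x2 XOR x3))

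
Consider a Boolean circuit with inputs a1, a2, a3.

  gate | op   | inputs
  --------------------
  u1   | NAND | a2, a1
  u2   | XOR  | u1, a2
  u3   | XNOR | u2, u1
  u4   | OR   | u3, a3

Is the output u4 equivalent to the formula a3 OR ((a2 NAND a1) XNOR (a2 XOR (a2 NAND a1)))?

Yes

u1 = a2 NAND a1
u2 = u1 XOR a2 = (a2 NAND a1) XOR a2
u3 = u2 XNOR u1 = ((a2 NAND a1) XOR a2) XNOR (a2 NAND a1)
u4 = u3 OR a3 = (((a2 NAND a1) XOR a2) XNOR (a2 NAND a1)) OR a3
At a1=0, a2=1, a3=0: circuit gives 0, formula gives 0.
At a1=0, a2=0, a3=0: circuit gives 1, formula gives 1.
Agrees on all 8 inputs.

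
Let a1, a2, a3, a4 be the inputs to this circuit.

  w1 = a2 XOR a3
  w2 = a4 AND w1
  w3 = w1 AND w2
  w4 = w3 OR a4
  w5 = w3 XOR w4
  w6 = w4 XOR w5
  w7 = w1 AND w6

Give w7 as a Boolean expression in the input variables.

w1 = a2 XOR a3
w2 = a4 AND w1 = a4 AND (a2 XOR a3)
w3 = w1 AND w2 = (a2 XOR a3) AND (a4 AND (a2 XOR a3))
w4 = w3 OR a4 = ((a2 XOR a3) AND (a4 AND (a2 XOR a3))) OR a4
w5 = w3 XOR w4 = ((a2 XOR a3) AND (a4 AND (a2 XOR a3))) XOR (((a2 XOR a3) AND (a4 AND (a2 XOR a3))) OR a4)
w6 = w4 XOR w5 = (((a2 XOR a3) AND (a4 AND (a2 XOR a3))) OR a4) XOR (((a2 XOR a3) AND (a4 AND (a2 XOR a3))) XOR (((a2 XOR a3) AND (a4 AND (a2 XOR a3))) OR a4))
w7 = w1 AND w6 = (a2 XOR a3) AND ((((a2 XOR a3) AND (a4 AND (a2 XOR a3))) OR a4) XOR (((a2 XOR a3) AND (a4 AND (a2 XOR a3))) XOR (((a2 XOR a3) AND (a4 AND (a2 XOR a3))) OR a4)))

(a2 XOR a3) AND ((((a2 XOR a3) AND (a4 AND (a2 XOR a3))) OR a4) XOR (((a2 XOR a3) AND (a4 AND (a2 XOR a3))) XOR (((a2 XOR a3) AND (a4 AND (a2 XOR a3))) OR a4)))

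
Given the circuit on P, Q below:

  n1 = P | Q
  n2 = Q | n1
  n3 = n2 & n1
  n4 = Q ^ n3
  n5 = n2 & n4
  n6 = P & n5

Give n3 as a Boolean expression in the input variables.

n1 = P | Q
n2 = Q | n1 = Q | (P | Q)
n3 = n2 & n1 = (Q | (P | Q)) & (P | Q)

(Q | (P | Q)) & (P | Q)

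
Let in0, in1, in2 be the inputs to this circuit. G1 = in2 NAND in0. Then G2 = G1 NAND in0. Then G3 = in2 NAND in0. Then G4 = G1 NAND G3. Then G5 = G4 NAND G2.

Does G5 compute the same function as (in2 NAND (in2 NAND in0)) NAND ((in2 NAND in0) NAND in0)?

No

G1 = in2 NAND in0
G2 = G1 NAND in0 = (in2 NAND in0) NAND in0
G3 = in2 NAND in0
G4 = G1 NAND G3 = (in2 NAND in0) NAND (in2 NAND in0)
G5 = G4 NAND G2 = ((in2 NAND in0) NAND (in2 NAND in0)) NAND ((in2 NAND in0) NAND in0)
At in0=0, in1=0, in2=0: circuit gives 1, formula gives 0.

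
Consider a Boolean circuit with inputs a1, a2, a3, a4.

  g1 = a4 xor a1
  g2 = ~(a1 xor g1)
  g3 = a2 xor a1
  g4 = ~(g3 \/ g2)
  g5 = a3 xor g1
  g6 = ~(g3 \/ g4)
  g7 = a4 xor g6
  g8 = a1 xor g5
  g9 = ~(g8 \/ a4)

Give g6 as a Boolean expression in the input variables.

g1 = a4 xor a1
g2 = ~(a1 xor g1) = ~(a1 xor (a4 xor a1))
g3 = a2 xor a1
g4 = ~(g3 \/ g2) = ~((a2 xor a1) \/ (~(a1 xor (a4 xor a1))))
g6 = ~(g3 \/ g4) = ~((a2 xor a1) \/ (~((a2 xor a1) \/ (~(a1 xor (a4 xor a1))))))

~((a2 xor a1) \/ (~((a2 xor a1) \/ (~(a1 xor (a4 xor a1))))))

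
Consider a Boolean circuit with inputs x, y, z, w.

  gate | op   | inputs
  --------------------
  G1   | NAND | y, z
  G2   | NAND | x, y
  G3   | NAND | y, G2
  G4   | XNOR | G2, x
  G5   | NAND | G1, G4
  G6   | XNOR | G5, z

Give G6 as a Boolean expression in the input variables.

G1 = y NAND z
G2 = x NAND y
G4 = G2 XNOR x = (x NAND y) XNOR x
G5 = G1 NAND G4 = (y NAND z) NAND ((x NAND y) XNOR x)
G6 = G5 XNOR z = ((y NAND z) NAND ((x NAND y) XNOR x)) XNOR z

((y NAND z) NAND ((x NAND y) XNOR x)) XNOR z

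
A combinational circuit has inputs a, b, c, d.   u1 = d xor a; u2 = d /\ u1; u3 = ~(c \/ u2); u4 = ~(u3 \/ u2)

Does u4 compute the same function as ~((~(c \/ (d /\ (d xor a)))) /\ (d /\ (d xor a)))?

u1 = d xor a
u2 = d /\ u1 = d /\ (d xor a)
u3 = ~(c \/ u2) = ~(c \/ (d /\ (d xor a)))
u4 = ~(u3 \/ u2) = ~((~(c \/ (d /\ (d xor a)))) \/ (d /\ (d xor a)))
At a=0, b=0, c=0, d=0: circuit gives 0, formula gives 1.

No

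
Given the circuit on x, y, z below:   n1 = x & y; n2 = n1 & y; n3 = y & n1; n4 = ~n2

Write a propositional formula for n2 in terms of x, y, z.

n1 = x & y
n2 = n1 & y = (x & y) & y

(x & y) & y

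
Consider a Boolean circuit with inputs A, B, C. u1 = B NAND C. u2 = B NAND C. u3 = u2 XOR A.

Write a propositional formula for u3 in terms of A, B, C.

(B NAND C) XOR A

u2 = B NAND C
u3 = u2 XOR A = (B NAND C) XOR A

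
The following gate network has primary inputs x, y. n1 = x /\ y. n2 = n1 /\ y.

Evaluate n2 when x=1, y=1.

n1 = 1 /\ 1 = 1
n2 = 1 /\ 1 = 1

1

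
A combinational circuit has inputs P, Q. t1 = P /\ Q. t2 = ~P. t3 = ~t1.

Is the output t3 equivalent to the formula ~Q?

t1 = P /\ Q
t3 = ~t1 = ~(P /\ Q)
At P=0, Q=1: circuit gives 1, formula gives 0.

No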